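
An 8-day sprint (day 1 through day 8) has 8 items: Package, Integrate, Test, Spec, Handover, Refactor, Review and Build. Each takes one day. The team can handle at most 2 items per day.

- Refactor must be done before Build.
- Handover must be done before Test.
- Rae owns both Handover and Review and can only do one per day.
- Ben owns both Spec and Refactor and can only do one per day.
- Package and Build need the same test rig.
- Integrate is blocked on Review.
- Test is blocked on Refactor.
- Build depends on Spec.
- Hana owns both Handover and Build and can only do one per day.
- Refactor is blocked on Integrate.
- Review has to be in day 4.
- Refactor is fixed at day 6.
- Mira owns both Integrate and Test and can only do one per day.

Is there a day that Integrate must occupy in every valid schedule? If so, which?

Review is fixed at day 4 and must come before Integrate, so Integrate is at least day 5.
Refactor is fixed at day 6 and must come after Integrate, so Integrate is at most day 5.
So Integrate must be day 5.

day 5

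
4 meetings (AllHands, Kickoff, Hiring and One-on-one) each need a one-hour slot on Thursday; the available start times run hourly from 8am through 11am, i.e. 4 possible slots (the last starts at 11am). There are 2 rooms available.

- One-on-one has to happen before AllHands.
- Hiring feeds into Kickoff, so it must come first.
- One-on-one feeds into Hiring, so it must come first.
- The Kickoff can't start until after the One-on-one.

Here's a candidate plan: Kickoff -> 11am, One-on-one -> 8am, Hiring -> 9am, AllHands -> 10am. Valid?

Yes

One-on-one feeds into Hiring, so it must come first — holds.
There are 2 rooms available — holds.
The Kickoff can't start until after the One-on-one — holds.
Hiring feeds into Kickoff, so it must come first — holds.
One-on-one has to happen before AllHands — holds.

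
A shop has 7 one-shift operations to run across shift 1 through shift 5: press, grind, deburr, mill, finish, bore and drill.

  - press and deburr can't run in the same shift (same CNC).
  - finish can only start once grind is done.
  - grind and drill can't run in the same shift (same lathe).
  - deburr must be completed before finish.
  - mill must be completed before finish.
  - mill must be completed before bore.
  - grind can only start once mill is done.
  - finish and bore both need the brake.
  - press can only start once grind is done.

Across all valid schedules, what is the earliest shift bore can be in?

Precedence pushes bore to at least shift 2.
bore at shift 2 is achievable: deburr=shift 1; finish=shift 3; drill=shift 1; grind=shift 2; press=shift 3; mill=shift 1; bore=shift 2.

shift 2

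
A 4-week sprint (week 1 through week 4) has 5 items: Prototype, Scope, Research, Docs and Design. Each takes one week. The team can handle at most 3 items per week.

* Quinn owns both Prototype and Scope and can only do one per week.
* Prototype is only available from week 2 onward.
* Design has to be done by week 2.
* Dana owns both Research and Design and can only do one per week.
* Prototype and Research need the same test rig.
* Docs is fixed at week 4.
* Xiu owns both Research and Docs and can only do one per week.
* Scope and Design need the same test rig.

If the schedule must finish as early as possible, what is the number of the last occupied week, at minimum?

week 4

With at most 3 per week and 5 work items, at least 2 weeks are needed.
Docs can't be placed before week 4, so the schedule must run through at least week 4.
4 works (last occupied week: week 4): for example Prototype -> week 2, Design -> week 1, Docs -> week 4, Research -> week 3, Scope -> week 3.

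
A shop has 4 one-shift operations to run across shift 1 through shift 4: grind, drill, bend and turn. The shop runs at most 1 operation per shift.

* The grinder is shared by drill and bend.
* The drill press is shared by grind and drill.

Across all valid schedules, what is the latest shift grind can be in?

grind at shift 4 is achievable: turn -> shift 3, bend -> shift 2, grind -> shift 4, drill -> shift 1.

shift 4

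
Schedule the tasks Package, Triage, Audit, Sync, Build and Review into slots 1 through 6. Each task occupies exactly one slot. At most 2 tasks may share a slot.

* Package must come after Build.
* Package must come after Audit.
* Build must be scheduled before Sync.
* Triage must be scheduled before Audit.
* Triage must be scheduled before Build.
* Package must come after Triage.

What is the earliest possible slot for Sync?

Precedence pushes Sync to at least 3.
Sync at 3 is achievable: Build -> 2, Package -> 3, Sync -> 3, Review -> 1, Audit -> 2, Triage -> 1.

3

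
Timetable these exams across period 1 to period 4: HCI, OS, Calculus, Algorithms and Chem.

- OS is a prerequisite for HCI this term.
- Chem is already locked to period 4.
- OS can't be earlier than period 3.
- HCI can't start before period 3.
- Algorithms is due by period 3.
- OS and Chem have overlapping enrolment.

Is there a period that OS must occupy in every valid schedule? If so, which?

period 3

OS's window is period 3–period 4.
Chem is fixed at period 4, and OS can't share a period with Chem.
So OS must be period 3.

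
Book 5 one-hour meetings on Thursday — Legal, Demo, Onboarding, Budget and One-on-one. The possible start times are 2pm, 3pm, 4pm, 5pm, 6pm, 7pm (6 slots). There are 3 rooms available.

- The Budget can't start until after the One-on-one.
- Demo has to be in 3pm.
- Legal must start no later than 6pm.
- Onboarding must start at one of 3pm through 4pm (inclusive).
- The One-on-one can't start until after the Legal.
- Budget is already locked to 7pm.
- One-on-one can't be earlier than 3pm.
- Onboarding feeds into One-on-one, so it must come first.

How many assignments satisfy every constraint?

16

Splitting on Legal: it can be 2pm (5), 3pm (5), 4pm (4), 5pm (2). Listing each branch's schedules as (Demo, Onboarding, Budget, One-on-one):
Legal=2pm: (3pm,3pm,7pm,4pm) (3pm,3pm,7pm,5pm) (3pm,3pm,7pm,6pm) (3pm,4pm,7pm,5pm) (3pm,4pm,7pm,6pm) — 5.
Legal=3pm: (3pm,3pm,7pm,4pm) (3pm,3pm,7pm,5pm) (3pm,3pm,7pm,6pm) (3pm,4pm,7pm,5pm) (3pm,4pm,7pm,6pm) — 5.
Legal=4pm: (3pm,3pm,7pm,5pm) (3pm,3pm,7pm,6pm) (3pm,4pm,7pm,5pm) (3pm,4pm,7pm,6pm) — 4.
Legal=5pm: (3pm,3pm,7pm,6pm) (3pm,4pm,7pm,6pm) — 2.
Summing: 5 + 5 + 4 + 2 = 16.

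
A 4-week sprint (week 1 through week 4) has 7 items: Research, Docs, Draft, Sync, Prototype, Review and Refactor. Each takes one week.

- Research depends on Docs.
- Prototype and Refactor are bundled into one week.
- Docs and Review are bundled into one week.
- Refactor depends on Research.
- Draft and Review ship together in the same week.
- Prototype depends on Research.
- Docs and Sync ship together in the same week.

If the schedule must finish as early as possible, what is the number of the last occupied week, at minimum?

The precedence chain requires at least 3 distinct weeks.
3 works (last occupied week: week 3): for example Research -> week 2, Draft -> week 1, Refactor -> week 3, Prototype -> week 3, Review -> week 1, Sync -> week 1, Docs -> week 1.

week 3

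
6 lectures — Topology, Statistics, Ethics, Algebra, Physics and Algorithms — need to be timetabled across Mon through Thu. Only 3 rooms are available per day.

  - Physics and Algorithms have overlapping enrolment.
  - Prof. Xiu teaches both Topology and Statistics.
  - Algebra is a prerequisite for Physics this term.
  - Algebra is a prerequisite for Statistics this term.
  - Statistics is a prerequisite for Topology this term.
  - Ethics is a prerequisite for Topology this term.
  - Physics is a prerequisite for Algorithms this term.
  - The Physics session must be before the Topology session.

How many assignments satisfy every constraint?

25

Splitting on Topology: it can be Wed (4), Thu (21). Listing each branch's schedules as (Statistics, Ethics, Algebra, Physics, Algorithms):
Topology=Wed: (Tue,Mon,Mon,Tue,Wed) (Tue,Mon,Mon,Tue,Thu) (Tue,Tue,Mon,Tue,Wed) (Tue,Tue,Mon,Tue,Thu) — 4.
Topology=Thu: (Tue,Mon,Mon,Tue,Wed) (Tue,Mon,Mon,Tue,Thu) (Tue,Mon,Mon,Wed,Thu) (Tue,Tue,Mon,Tue,Wed) (Tue,Tue,Mon,Tue,Thu) (Tue,Tue,Mon,Wed,Thu) (Tue,Wed,Mon,Tue,Wed) (Tue,Wed,Mon,Tue,Thu) (Tue,Wed,Mon,Wed,Thu) (Wed,Mon,Mon,Tue,Wed) (Wed,Mon,Mon,Tue,Thu) (Wed,Mon,Mon,Wed,Thu) (Wed,Mon,Tue,Wed,Thu) (Wed,Tue,Mon,Tue,Wed) (Wed,Tue,Mon,Tue,Thu) (Wed,Tue,Mon,Wed,Thu) (Wed,Tue,Tue,Wed,Thu) (Wed,Wed,Mon,Tue,Wed) (Wed,Wed,Mon,Tue,Thu) (Wed,Wed,Mon,Wed,Thu) (Wed,Wed,Tue,Wed,Thu) — 21.
Summing: 4 + 21 = 25.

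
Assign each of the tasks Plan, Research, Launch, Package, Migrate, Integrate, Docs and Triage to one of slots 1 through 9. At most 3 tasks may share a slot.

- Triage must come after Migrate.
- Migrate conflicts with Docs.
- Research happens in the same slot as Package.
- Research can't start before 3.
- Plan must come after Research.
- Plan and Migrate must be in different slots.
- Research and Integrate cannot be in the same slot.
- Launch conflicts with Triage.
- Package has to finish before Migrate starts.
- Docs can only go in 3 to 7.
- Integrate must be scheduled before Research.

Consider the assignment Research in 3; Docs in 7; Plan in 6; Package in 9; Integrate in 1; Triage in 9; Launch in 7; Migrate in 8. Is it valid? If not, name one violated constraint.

Migrate conflicts with Docs — holds.
Docs can only go in 3 to 7 — holds.
Research happens in the same slot as Package — violated.
Plan and Migrate must be in different slots — holds.
Plan must come after Research — holds.
Package has to finish before Migrate starts — violated.
Research can't start before 3 — holds.
Integrate must be scheduled before Research — holds.
Launch conflicts with Triage — holds.
Triage must come after Migrate — holds.
Research and Integrate cannot be in the same slot — holds.
At most 3 tasks may share a slot — holds.

No. Research happens in the same slot as Package is not satisfied.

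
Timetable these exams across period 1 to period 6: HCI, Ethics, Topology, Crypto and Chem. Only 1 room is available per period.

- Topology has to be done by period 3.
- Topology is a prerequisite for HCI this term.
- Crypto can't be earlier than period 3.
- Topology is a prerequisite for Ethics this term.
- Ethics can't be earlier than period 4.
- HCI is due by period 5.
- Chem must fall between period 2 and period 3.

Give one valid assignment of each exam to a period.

Crypto in period 3; Ethics in period 4; Chem in period 2; HCI in period 5; Topology in period 1

Checking: Topology(period 1) before Ethics(period 4); Topology(period 1) before HCI(period 5); HCI=period 5 in [period 1,period 5]; Crypto=period 3 in [period 3,period 6]; Topology=period 1 in [period 1,period 3]; Ethics=period 4 in [period 4,period 6]; Chem=period 2 in [period 2,period 3]; max 1 per period (cap 1).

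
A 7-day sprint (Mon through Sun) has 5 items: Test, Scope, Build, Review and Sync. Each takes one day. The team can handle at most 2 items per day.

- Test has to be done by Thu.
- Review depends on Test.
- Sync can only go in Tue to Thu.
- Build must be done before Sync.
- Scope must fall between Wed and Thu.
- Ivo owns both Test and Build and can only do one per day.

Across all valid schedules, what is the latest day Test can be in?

Thu

Test's own window allows nothing later than Thu.
Test at Thu is achievable: Test in Thu, Build in Mon, Scope in Wed, Sync in Tue, Review in Fri.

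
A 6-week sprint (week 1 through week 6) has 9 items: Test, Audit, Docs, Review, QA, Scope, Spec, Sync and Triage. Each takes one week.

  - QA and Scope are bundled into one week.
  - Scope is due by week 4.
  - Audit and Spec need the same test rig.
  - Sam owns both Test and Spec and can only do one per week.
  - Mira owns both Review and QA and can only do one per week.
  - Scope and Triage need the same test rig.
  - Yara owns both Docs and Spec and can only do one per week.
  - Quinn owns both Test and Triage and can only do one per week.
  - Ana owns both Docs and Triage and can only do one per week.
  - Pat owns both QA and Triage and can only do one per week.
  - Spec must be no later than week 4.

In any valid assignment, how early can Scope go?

week 1

Scope's own window allows nothing later than week 4.
Scope at week 1 is achievable: Triage in week 3; Test in week 2; QA in week 1; Scope in week 1; Spec in week 1; Sync in week 1; Audit in week 2; Review in week 2; Docs in week 2.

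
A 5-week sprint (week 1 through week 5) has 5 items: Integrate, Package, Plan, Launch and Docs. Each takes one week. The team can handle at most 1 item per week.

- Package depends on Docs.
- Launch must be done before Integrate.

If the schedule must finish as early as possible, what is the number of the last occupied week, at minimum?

The precedence chain requires at least 2 distinct weeks.
With at most 1 per week and 5 tasks, at least 5 weeks are needed.
5 works (last occupied week: week 5): for example Launch -> week 1; Package -> week 4; Integrate -> week 2; Docs -> week 3; Plan -> week 5.

week 5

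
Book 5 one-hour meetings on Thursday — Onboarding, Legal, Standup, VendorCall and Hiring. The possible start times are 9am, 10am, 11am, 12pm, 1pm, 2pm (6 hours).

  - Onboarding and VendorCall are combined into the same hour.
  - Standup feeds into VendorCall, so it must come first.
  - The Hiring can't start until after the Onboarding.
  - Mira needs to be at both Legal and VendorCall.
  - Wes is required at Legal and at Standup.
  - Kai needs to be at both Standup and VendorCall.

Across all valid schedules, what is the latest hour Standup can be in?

12pm

Downstream work caps Standup at 12pm.
Standup at 12pm is achievable: VendorCall -> 1pm, Standup -> 12pm, Hiring -> 2pm, Legal -> 9am, Onboarding -> 1pm.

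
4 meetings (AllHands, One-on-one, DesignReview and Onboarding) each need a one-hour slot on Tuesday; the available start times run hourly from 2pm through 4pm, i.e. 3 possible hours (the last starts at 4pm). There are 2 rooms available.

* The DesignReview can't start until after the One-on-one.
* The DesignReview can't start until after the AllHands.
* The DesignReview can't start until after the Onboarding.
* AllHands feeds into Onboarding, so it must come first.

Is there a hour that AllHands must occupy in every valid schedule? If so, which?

2pm

Downstream work caps AllHands at 2pm.
So AllHands is pinned to 2pm.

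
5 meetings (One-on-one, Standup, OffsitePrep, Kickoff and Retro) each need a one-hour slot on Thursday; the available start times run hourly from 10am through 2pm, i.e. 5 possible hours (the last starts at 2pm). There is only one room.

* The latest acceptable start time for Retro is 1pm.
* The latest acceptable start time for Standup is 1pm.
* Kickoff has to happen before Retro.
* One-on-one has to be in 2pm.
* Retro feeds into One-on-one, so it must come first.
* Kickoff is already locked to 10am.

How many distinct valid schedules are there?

Splitting on Standup: it can be 11am (2), 12pm (2), 1pm (2). Listing each branch's schedules as (One-on-one, OffsitePrep, Kickoff, Retro):
Standup=11am: (2pm,12pm,10am,1pm) (2pm,1pm,10am,12pm) — 2.
Standup=12pm: (2pm,11am,10am,1pm) (2pm,1pm,10am,11am) — 2.
Standup=1pm: (2pm,11am,10am,12pm) (2pm,12pm,10am,11am) — 2.
Summing: 2 + 2 + 2 = 6.

6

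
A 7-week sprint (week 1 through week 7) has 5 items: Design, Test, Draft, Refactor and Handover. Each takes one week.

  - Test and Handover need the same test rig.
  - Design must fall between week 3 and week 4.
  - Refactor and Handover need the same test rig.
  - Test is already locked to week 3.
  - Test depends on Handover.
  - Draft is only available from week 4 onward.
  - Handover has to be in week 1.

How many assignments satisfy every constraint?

48

Splitting on Design: it can be week 3 (24), week 4 (24). Listing each branch's schedules as (Test, Draft, Refactor, Handover) by week number:
Design=week 3: (3,4,2,1) (3,4,3,1) (3,4,4,1) (3,4,5,1) (3,4,6,1) (3,4,7,1) (3,5,2,1) (3,5,3,1) (3,5,4,1) (3,5,5,1) (3,5,6,1) (3,5,7,1) (3,6,2,1) (3,6,3,1) (3,6,4,1) (3,6,5,1) (3,6,6,1) (3,6,7,1) (3,7,2,1) (3,7,3,1) (3,7,4,1) (3,7,5,1) (3,7,6,1) (3,7,7,1) — 24.
Design=week 4: (3,4,2,1) (3,4,3,1) (3,4,4,1) (3,4,5,1) (3,4,6,1) (3,4,7,1) (3,5,2,1) (3,5,3,1) (3,5,4,1) (3,5,5,1) (3,5,6,1) (3,5,7,1) (3,6,2,1) (3,6,3,1) (3,6,4,1) (3,6,5,1) (3,6,6,1) (3,6,7,1) (3,7,2,1) (3,7,3,1) (3,7,4,1) (3,7,5,1) (3,7,6,1) (3,7,7,1) — 24.
Summing: 24 + 24 = 48.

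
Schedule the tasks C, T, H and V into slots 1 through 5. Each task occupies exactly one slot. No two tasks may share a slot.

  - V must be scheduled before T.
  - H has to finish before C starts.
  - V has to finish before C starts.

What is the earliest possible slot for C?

3

Precedence pushes C to at least 2.
C at 3 is achievable: V -> 1; C -> 3; T -> 4; H -> 2.
Nothing earlier works — the capacity limit rule out every slot before 3.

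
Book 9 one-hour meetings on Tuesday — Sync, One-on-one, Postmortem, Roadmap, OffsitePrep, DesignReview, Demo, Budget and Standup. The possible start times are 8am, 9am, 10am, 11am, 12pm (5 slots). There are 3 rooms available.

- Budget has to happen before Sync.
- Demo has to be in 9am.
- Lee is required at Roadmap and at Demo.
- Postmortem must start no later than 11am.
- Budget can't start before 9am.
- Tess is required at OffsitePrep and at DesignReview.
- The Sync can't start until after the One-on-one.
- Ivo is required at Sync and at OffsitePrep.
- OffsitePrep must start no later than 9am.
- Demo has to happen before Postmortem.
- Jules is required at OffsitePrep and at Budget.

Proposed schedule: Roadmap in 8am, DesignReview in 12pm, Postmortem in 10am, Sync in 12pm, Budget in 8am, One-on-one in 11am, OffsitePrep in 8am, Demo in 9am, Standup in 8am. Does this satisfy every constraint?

No. Jules is required at OffsitePrep and at Budget is not satisfied.

The Sync can't start until after the One-on-one — holds.
Budget can't start before 9am — violated.
Lee is required at Roadmap and at Demo — holds.
Demo has to be in 9am — holds.
Ivo is required at Sync and at OffsitePrep — holds.
Tess is required at OffsitePrep and at DesignReview — holds.
OffsitePrep must start no later than 9am — holds.
Demo has to happen before Postmortem — holds.
Jules is required at OffsitePrep and at Budget — violated.
Budget has to happen before Sync — holds.
Postmortem must start no later than 11am — holds.
There are 3 rooms available — violated.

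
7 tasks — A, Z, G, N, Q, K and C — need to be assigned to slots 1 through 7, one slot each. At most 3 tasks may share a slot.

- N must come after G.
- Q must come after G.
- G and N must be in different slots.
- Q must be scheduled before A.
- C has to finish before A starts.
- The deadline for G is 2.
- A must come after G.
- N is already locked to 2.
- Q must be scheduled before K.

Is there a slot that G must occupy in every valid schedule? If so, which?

G's window is 1–2.
N is fixed at 2, and G can't share a slot with N.
So G must be 1.

1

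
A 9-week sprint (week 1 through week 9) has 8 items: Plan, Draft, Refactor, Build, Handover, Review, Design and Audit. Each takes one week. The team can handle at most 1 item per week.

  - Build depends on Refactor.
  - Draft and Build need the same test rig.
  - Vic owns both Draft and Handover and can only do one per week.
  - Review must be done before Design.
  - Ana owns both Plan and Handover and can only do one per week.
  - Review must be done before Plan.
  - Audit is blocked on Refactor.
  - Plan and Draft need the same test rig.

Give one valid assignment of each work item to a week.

Audit -> week 6; Refactor -> week 1; Handover -> week 8; Design -> week 5; Review -> week 2; Build -> week 4; Draft -> week 7; Plan -> week 3

Checking: Review(week 2) before Design(week 5); Refactor(week 1) before Audit(week 6); Review(week 2) before Plan(week 3); Refactor(week 1) before Build(week 4); Draft(week 7) != Build(week 4); Plan(week 3) != Handover(week 8); Plan(week 3) != Draft(week 7); Draft(week 7) != Handover(week 8); max 1 per week (cap 1).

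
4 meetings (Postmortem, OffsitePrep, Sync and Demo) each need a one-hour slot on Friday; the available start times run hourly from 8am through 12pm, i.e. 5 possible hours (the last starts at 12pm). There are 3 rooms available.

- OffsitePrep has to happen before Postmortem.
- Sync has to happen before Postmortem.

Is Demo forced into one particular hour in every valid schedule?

No

Demo can be 8am (e.g. Demo=8am; Postmortem=9am; Sync=8am; OffsitePrep=8am) or 9am (e.g. Sync in 8am, OffsitePrep in 8am, Demo in 9am, Postmortem in 9am).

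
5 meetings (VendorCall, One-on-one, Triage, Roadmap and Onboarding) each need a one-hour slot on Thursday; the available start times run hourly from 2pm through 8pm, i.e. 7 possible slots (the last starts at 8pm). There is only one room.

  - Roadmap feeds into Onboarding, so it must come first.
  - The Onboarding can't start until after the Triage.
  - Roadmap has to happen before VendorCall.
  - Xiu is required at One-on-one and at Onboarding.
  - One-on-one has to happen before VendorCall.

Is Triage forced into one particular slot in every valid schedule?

No

Triage can be 2pm (e.g. Triage -> 2pm; Onboarding -> 6pm; One-on-one -> 4pm; VendorCall -> 5pm; Roadmap -> 3pm) or 3pm (e.g. VendorCall -> 5pm; Onboarding -> 6pm; Roadmap -> 2pm; Triage -> 3pm; One-on-one -> 4pm).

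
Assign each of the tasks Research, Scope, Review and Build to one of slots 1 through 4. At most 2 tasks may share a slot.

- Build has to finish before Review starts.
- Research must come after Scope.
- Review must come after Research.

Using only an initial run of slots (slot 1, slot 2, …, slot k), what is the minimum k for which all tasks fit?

The precedence chain requires at least 3 distinct slots.
With at most 2 per slot and 4 tasks, at least 2 slots are needed.
3 works (last occupied slot: 3): for example Review in 3, Build in 1, Scope in 1, Research in 2.

3 slots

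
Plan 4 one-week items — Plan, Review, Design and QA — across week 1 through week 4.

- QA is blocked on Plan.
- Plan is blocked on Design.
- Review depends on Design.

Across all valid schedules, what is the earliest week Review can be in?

Precedence pushes Review to at least week 2.
Review at week 2 is achievable: Design in week 1, QA in week 3, Plan in week 2, Review in week 2.

week 2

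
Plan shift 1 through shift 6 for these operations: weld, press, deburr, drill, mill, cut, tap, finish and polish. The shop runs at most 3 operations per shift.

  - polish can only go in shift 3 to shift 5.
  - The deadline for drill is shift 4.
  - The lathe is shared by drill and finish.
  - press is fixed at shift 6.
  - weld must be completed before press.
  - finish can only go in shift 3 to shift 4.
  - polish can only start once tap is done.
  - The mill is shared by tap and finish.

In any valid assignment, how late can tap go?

shift 4

Downstream work caps tap at shift 4.
tap at shift 4 is achievable: deburr -> shift 1; mill -> shift 2; press -> shift 6; cut -> shift 2; drill -> shift 1; weld -> shift 1; tap -> shift 4; polish -> shift 5; finish -> shift 3.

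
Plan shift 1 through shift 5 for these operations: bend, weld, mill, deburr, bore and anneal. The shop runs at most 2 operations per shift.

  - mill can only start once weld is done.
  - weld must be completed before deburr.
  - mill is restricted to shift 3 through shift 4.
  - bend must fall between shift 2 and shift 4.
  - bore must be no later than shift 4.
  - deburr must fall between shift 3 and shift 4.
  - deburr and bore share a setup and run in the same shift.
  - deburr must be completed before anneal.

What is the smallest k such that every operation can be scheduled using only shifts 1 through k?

The precedence chain requires at least 3 distinct shifts.
With at most 2 per shift and 6 operations, at least 3 shifts are needed.
Propagating the time windows through the other constraints, anneal can't land before shift 4, so the schedule must run through at least shift 4.
4 works (last occupied shift: shift 4): for example bend -> shift 2, weld -> shift 1, deburr -> shift 3, mill -> shift 4, anneal -> shift 4, bore -> shift 3.

4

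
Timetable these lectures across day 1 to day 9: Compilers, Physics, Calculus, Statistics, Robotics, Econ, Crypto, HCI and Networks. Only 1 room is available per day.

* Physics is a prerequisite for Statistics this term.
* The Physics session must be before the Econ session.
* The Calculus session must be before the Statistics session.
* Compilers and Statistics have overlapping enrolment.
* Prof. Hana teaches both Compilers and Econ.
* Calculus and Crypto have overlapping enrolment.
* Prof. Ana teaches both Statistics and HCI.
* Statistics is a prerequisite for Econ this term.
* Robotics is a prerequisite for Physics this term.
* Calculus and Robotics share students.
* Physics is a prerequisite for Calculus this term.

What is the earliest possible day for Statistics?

day 4

Precedence pushes Statistics to at least day 4; downstream work caps Statistics at day 8.
Statistics at day 4 is achievable: Networks in day 9, Compilers in day 6, Econ in day 5, Statistics in day 4, Robotics in day 1, Calculus in day 3, Crypto in day 7, Physics in day 2, HCI in day 8.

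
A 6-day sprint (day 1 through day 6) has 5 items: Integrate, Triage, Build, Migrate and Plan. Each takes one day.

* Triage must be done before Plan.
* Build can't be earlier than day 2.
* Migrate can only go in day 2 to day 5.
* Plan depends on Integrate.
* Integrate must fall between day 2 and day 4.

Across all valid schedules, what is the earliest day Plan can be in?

Precedence pushes Plan to at least day 3.
Plan at day 3 is achievable: Triage=day 1, Migrate=day 2, Integrate=day 2, Plan=day 3, Build=day 2.

day 3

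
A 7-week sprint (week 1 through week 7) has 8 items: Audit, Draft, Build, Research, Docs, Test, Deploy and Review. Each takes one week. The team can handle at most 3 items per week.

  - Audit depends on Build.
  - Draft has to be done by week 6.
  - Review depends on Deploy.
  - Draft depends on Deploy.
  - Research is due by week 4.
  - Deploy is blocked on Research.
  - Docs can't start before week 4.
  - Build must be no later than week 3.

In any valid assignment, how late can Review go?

Precedence pushes Review to at least week 3.
Review at week 7 is achievable: Draft -> week 3, Build -> week 1, Deploy -> week 2, Review -> week 7, Research -> week 1, Test -> week 1, Docs -> week 4, Audit -> week 2.

week 7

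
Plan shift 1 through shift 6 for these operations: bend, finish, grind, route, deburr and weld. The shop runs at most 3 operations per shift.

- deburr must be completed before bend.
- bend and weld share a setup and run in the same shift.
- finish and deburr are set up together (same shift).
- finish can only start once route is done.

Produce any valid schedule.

finish -> shift 2, bend -> shift 3, weld -> shift 3, deburr -> shift 2, route -> shift 1, grind -> shift 1

Checking: deburr(shift 2) before bend(shift 3); route(shift 1) before finish(shift 2); finish = deburr = shift 2; bend = weld = shift 3; max 2 per shift (cap 3).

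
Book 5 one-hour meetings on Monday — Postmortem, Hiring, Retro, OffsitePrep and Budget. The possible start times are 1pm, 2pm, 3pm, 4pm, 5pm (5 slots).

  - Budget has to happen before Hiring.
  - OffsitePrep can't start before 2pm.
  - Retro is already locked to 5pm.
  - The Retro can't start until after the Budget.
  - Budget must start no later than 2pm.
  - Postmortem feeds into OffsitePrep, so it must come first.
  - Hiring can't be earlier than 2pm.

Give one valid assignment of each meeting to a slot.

Hiring -> 2pm, Postmortem -> 1pm, Budget -> 1pm, OffsitePrep -> 2pm, Retro -> 5pm

Checking: Budget(1pm) before Hiring(2pm); Budget(1pm) before Retro(5pm); Postmortem(1pm) before OffsitePrep(2pm); Retro=5pm in [5pm,5pm]; Budget=1pm in [1pm,2pm]; OffsitePrep=2pm in [2pm,5pm]; Hiring=2pm in [2pm,5pm].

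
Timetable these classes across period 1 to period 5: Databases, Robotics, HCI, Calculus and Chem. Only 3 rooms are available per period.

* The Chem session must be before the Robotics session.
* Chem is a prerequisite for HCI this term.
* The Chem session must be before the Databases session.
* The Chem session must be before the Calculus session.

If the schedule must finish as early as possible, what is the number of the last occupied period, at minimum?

3

The precedence chain requires at least 2 distinct periods.
With at most 3 per period and 5 classes, at least 2 periods are needed.
Could 2 periods be enough, i.e. nothing placed later than period 2? No: HCI must come after Chem (at period 1 or later) → {period 2}; Chem must come before HCI (at period 2 or earlier) → {period 1}; Robotics must come after Chem (at period 1 or later) → {period 2}; Databases must come after Chem (at period 1 or later) → {period 2}; Calculus must come after Chem (at period 1 or later) → {period 2}; that puts Databases, Robotics, HCI and Calculus all in period 2 — more than 3 per period.
So 2 periods is not enough.
3 works (last occupied period: period 3): for example Chem=period 1, HCI=period 2, Calculus=period 3, Databases=period 2, Robotics=period 2.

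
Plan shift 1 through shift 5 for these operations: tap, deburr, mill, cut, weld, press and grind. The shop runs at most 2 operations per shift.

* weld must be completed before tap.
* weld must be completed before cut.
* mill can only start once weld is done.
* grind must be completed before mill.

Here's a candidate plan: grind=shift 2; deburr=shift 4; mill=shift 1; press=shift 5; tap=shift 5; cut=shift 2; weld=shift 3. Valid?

weld must be completed before tap — holds.
The shop runs at most 2 operations per shift — holds.
mill can only start once weld is done — violated.
grind must be completed before mill — violated.
weld must be completed before cut — violated.

No — it violates: mill can only start once weld is done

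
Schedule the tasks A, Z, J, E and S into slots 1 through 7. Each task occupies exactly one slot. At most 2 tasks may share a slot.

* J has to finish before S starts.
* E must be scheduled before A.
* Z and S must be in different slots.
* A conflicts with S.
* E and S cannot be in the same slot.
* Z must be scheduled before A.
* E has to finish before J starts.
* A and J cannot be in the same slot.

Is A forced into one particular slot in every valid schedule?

A can be 2 (e.g. J -> 3; Z -> 1; E -> 1; A -> 2; S -> 4) or 3 (e.g. A=3, E=1, S=4, J=2, Z=1).

No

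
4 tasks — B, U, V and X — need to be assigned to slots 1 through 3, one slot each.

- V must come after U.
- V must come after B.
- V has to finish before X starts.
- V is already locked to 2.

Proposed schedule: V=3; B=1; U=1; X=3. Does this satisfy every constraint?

Invalid. V is already locked to 2.

V must come after U — holds.
V is already locked to 2 — violated.
V must come after B — holds.
V has to finish before X starts — violated.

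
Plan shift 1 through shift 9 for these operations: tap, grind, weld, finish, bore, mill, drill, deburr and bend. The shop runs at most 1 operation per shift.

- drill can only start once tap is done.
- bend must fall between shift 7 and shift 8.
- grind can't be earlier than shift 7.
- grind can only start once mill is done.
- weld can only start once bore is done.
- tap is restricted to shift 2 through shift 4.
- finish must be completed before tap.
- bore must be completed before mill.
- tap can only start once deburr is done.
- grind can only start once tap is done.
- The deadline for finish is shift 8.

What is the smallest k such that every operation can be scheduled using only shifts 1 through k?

9 shifts

The precedence chain requires at least 3 distinct shifts.
With at most 1 per shift and 9 operations, at least 9 shifts are needed.
grind can't be placed before shift 7, so the schedule must run through at least shift 7.
9 works (last occupied shift: shift 9): for example bore in shift 4, bend in shift 7, mill in shift 5, drill in shift 9, grind in shift 8, tap in shift 3, finish in shift 1, weld in shift 6, deburr in shift 2.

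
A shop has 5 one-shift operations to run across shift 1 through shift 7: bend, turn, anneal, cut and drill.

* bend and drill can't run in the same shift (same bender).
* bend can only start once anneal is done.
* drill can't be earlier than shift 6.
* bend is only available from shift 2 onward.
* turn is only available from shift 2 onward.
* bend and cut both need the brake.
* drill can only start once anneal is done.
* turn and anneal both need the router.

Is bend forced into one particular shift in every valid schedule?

bend can be shift 2 (e.g. drill -> shift 6, anneal -> shift 1, bend -> shift 2, turn -> shift 2, cut -> shift 1) or shift 3 (e.g. turn=shift 2, bend=shift 3, cut=shift 1, drill=shift 6, anneal=shift 1).

No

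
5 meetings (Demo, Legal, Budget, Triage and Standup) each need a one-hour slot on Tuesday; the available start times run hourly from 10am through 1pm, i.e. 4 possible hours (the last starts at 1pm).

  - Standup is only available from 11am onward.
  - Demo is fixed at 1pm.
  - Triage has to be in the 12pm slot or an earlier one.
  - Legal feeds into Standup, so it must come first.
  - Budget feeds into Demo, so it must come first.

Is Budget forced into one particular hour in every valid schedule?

Budget can be 10am (e.g. Triage in 10am; Legal in 10am; Budget in 10am; Standup in 11am; Demo in 1pm) or 11am (e.g. Triage -> 10am; Legal -> 10am; Demo -> 1pm; Standup -> 11am; Budget -> 11am).

No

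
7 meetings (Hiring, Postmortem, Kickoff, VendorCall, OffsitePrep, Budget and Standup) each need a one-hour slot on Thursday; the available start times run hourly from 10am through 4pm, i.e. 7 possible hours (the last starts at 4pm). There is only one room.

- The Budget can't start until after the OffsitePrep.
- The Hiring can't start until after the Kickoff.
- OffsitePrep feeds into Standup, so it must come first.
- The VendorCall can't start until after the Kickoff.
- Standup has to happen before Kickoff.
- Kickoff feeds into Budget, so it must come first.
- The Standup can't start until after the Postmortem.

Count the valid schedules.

12

Splitting on Hiring: it can be 2pm (4), 3pm (4), 4pm (4). Listing each branch's schedules as (Postmortem, Kickoff, VendorCall, OffsitePrep, Budget, Standup):
Hiring=2pm: (10am,1pm,3pm,11am,4pm,12pm) (10am,1pm,4pm,11am,3pm,12pm) (11am,1pm,3pm,10am,4pm,12pm) (11am,1pm,4pm,10am,3pm,12pm) — 4.
Hiring=3pm: (10am,1pm,2pm,11am,4pm,12pm) (10am,1pm,4pm,11am,2pm,12pm) (11am,1pm,2pm,10am,4pm,12pm) (11am,1pm,4pm,10am,2pm,12pm) — 4.
Hiring=4pm: (10am,1pm,2pm,11am,3pm,12pm) (10am,1pm,3pm,11am,2pm,12pm) (11am,1pm,2pm,10am,3pm,12pm) (11am,1pm,3pm,10am,2pm,12pm) — 4.
Summing: 4 + 4 + 4 = 12.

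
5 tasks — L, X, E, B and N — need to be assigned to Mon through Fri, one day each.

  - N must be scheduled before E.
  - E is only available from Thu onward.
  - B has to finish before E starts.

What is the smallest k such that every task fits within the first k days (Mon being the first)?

4 days

The precedence chain requires at least 2 distinct days.
E can't be placed before Thu — that is day 4 counting from Mon — so the schedule must run through at least 4 days.
4 works (last occupied day: Thu): for example X=Mon; E=Thu; L=Mon; B=Mon; N=Mon.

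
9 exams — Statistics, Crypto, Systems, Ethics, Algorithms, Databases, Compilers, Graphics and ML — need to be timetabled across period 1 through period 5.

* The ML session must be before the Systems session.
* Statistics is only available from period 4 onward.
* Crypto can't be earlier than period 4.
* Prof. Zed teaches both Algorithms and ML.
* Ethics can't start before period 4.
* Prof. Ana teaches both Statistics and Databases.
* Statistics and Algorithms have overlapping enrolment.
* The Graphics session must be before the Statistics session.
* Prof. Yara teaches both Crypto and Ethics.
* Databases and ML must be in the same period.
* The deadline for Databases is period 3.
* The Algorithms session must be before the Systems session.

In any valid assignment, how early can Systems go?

period 3

Precedence pushes Systems to at least period 2.
Systems at period 3 is achievable: Statistics -> period 4, Databases -> period 1, Ethics -> period 5, Systems -> period 3, Graphics -> period 1, Crypto -> period 4, Compilers -> period 1, ML -> period 1, Algorithms -> period 2.
Nothing earlier works — the conflict constraints rule out every period before period 3.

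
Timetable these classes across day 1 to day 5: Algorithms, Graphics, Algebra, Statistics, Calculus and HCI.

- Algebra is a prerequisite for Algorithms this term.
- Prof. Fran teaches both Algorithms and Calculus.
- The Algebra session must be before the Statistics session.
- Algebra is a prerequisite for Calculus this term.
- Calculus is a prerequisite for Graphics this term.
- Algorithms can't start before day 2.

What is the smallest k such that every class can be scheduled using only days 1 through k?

3 days

The precedence chain requires at least 3 distinct days.
3 works (last occupied day: day 3): for example Statistics in day 2; HCI in day 1; Calculus in day 2; Algebra in day 1; Algorithms in day 3; Graphics in day 3.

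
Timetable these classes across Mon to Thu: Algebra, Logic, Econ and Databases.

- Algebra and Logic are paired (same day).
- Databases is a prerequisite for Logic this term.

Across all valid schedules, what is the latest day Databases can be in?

Wed

Downstream work caps Databases at Wed.
Databases at Wed is achievable: Databases=Wed, Econ=Mon, Logic=Thu, Algebra=Thu.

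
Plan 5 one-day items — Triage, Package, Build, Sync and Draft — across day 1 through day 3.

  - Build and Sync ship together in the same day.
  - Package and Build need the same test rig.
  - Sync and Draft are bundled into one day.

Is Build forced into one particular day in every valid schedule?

No

Build can be day 1 (e.g. Draft -> day 1; Triage -> day 1; Build -> day 1; Sync -> day 1; Package -> day 2) or day 2 (e.g. Draft in day 2, Triage in day 1, Build in day 2, Package in day 1, Sync in day 2).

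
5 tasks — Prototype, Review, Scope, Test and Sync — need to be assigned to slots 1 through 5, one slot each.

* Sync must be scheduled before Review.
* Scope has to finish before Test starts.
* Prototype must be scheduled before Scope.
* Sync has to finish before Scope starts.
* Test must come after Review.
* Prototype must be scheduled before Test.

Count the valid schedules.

40

Splitting on Prototype: it can be 1 (20), 2 (14), 3 (6). Listing each branch's schedules as (Review, Scope, Test, Sync):
Prototype=1: (2,2,3,1) (2,2,4,1) (2,2,5,1) (2,3,4,1) (2,3,5,1) (2,4,5,1) (3,2,4,1) (3,2,5,1) (3,3,4,1) (3,3,4,2) (3,3,5,1) (3,3,5,2) (3,4,5,1) (3,4,5,2) (4,2,5,1) (4,3,5,1) (4,3,5,2) (4,4,5,1) (4,4,5,2) (4,4,5,3) — 20.
Prototype=2: (2,3,4,1) (2,3,5,1) (2,4,5,1) (3,3,4,1) (3,3,4,2) (3,3,5,1) (3,3,5,2) (3,4,5,1) (3,4,5,2) (4,3,5,1) (4,3,5,2) (4,4,5,1) (4,4,5,2) (4,4,5,3) — 14.
Prototype=3: (2,4,5,1) (3,4,5,1) (3,4,5,2) (4,4,5,1) (4,4,5,2) (4,4,5,3) — 6.
Summing: 20 + 14 + 6 = 40.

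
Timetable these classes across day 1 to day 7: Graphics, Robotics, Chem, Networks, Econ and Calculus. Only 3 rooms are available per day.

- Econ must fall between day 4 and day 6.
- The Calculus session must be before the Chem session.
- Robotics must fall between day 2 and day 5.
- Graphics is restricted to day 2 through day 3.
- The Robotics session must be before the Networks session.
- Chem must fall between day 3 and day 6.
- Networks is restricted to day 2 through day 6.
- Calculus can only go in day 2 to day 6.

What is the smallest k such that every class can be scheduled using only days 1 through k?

The precedence chain requires at least 2 distinct days.
With at most 3 per day and 6 classes, at least 2 days are needed.
Econ can't be placed before day 4, so the schedule must run through at least day 4.
4 works (last occupied day: day 4): for example Econ in day 4, Calculus in day 2, Chem in day 3, Networks in day 3, Graphics in day 2, Robotics in day 2.

4 days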